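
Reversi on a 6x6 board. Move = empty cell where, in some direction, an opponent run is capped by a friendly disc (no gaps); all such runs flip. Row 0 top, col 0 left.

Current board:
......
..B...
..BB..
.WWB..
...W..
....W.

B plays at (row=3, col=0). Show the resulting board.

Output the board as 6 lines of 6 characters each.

Place B at (3,0); scan 8 dirs for brackets.
Dir NW: edge -> no flip
Dir N: first cell '.' (not opp) -> no flip
Dir NE: first cell '.' (not opp) -> no flip
Dir W: edge -> no flip
Dir E: opp run (3,1) (3,2) capped by B -> flip
Dir SW: edge -> no flip
Dir S: first cell '.' (not opp) -> no flip
Dir SE: first cell '.' (not opp) -> no flip
All flips: (3,1) (3,2)

Answer: ......
..B...
..BB..
BBBB..
...W..
....W.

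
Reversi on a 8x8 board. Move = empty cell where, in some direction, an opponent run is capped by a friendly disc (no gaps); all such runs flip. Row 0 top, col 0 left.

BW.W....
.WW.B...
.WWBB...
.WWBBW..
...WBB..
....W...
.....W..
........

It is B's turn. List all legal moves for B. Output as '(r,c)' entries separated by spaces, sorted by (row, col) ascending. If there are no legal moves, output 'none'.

(0,2): flips 1 -> legal
(0,4): no bracket -> illegal
(1,0): no bracket -> illegal
(1,3): no bracket -> illegal
(2,0): flips 2 -> legal
(2,5): flips 1 -> legal
(2,6): flips 1 -> legal
(3,0): flips 2 -> legal
(3,6): flips 1 -> legal
(4,0): no bracket -> illegal
(4,1): flips 1 -> legal
(4,2): flips 1 -> legal
(4,6): flips 1 -> legal
(5,2): flips 1 -> legal
(5,3): flips 1 -> legal
(5,5): no bracket -> illegal
(5,6): no bracket -> illegal
(6,3): flips 1 -> legal
(6,4): flips 1 -> legal
(6,6): no bracket -> illegal
(7,4): no bracket -> illegal
(7,5): no bracket -> illegal
(7,6): no bracket -> illegal

Answer: (0,2) (2,0) (2,5) (2,6) (3,0) (3,6) (4,1) (4,2) (4,6) (5,2) (5,3) (6,3) (6,4)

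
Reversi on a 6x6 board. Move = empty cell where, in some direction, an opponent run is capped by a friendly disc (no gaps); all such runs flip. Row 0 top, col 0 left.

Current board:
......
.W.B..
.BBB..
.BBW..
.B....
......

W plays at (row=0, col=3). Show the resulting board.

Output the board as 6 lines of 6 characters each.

Place W at (0,3); scan 8 dirs for brackets.
Dir NW: edge -> no flip
Dir N: edge -> no flip
Dir NE: edge -> no flip
Dir W: first cell '.' (not opp) -> no flip
Dir E: first cell '.' (not opp) -> no flip
Dir SW: first cell '.' (not opp) -> no flip
Dir S: opp run (1,3) (2,3) capped by W -> flip
Dir SE: first cell '.' (not opp) -> no flip
All flips: (1,3) (2,3)

Answer: ...W..
.W.W..
.BBW..
.BBW..
.B....
......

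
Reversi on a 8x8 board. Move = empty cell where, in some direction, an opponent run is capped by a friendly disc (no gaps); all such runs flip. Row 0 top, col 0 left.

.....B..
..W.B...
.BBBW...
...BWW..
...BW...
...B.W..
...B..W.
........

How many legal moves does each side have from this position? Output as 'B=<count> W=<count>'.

-- B to move --
(0,1): flips 1 -> legal
(0,2): flips 1 -> legal
(0,3): flips 1 -> legal
(1,1): no bracket -> illegal
(1,3): no bracket -> illegal
(1,5): flips 1 -> legal
(2,5): flips 2 -> legal
(2,6): flips 2 -> legal
(3,6): flips 2 -> legal
(4,5): flips 2 -> legal
(4,6): no bracket -> illegal
(5,4): flips 3 -> legal
(5,6): no bracket -> illegal
(5,7): no bracket -> illegal
(6,4): no bracket -> illegal
(6,5): no bracket -> illegal
(6,7): no bracket -> illegal
(7,5): no bracket -> illegal
(7,6): no bracket -> illegal
(7,7): flips 3 -> legal
B mobility = 10
-- W to move --
(0,3): no bracket -> illegal
(0,4): flips 1 -> legal
(0,6): no bracket -> illegal
(1,0): no bracket -> illegal
(1,1): flips 2 -> legal
(1,3): no bracket -> illegal
(1,5): no bracket -> illegal
(1,6): no bracket -> illegal
(2,0): flips 3 -> legal
(2,5): no bracket -> illegal
(3,0): flips 1 -> legal
(3,1): no bracket -> illegal
(3,2): flips 2 -> legal
(4,2): flips 2 -> legal
(5,2): flips 1 -> legal
(5,4): no bracket -> illegal
(6,2): flips 1 -> legal
(6,4): no bracket -> illegal
(7,2): no bracket -> illegal
(7,3): no bracket -> illegal
(7,4): no bracket -> illegal
W mobility = 8

Answer: B=10 W=8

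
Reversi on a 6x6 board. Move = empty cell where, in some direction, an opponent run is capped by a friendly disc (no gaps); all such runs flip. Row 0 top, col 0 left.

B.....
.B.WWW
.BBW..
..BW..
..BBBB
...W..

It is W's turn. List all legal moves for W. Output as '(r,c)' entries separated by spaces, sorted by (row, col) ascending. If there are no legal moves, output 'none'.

Answer: (2,0) (3,1) (3,5) (4,1) (5,1) (5,5)

Derivation:
(0,1): no bracket -> illegal
(0,2): no bracket -> illegal
(1,0): no bracket -> illegal
(1,2): no bracket -> illegal
(2,0): flips 2 -> legal
(3,0): no bracket -> illegal
(3,1): flips 3 -> legal
(3,4): no bracket -> illegal
(3,5): flips 1 -> legal
(4,1): flips 1 -> legal
(5,1): flips 1 -> legal
(5,2): no bracket -> illegal
(5,4): no bracket -> illegal
(5,5): flips 1 -> legal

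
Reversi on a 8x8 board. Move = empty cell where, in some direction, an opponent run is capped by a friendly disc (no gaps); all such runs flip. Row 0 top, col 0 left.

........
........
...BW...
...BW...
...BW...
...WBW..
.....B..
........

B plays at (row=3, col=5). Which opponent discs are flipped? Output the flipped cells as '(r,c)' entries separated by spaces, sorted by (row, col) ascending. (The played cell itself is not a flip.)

Dir NW: opp run (2,4), next='.' -> no flip
Dir N: first cell '.' (not opp) -> no flip
Dir NE: first cell '.' (not opp) -> no flip
Dir W: opp run (3,4) capped by B -> flip
Dir E: first cell '.' (not opp) -> no flip
Dir SW: opp run (4,4) (5,3), next='.' -> no flip
Dir S: first cell '.' (not opp) -> no flip
Dir SE: first cell '.' (not opp) -> no flip

Answer: (3,4)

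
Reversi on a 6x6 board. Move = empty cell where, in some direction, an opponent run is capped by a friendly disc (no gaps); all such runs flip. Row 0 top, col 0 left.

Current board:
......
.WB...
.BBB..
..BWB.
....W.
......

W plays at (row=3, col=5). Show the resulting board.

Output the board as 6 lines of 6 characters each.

Place W at (3,5); scan 8 dirs for brackets.
Dir NW: first cell '.' (not opp) -> no flip
Dir N: first cell '.' (not opp) -> no flip
Dir NE: edge -> no flip
Dir W: opp run (3,4) capped by W -> flip
Dir E: edge -> no flip
Dir SW: first cell 'W' (not opp) -> no flip
Dir S: first cell '.' (not opp) -> no flip
Dir SE: edge -> no flip
All flips: (3,4)

Answer: ......
.WB...
.BBB..
..BWWW
....W.
......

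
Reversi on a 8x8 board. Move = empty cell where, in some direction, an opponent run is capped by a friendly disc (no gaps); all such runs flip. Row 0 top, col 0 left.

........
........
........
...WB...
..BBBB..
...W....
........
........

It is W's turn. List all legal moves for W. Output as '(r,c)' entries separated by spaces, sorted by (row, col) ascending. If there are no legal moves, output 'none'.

(2,3): no bracket -> illegal
(2,4): no bracket -> illegal
(2,5): no bracket -> illegal
(3,1): flips 1 -> legal
(3,2): no bracket -> illegal
(3,5): flips 2 -> legal
(3,6): no bracket -> illegal
(4,1): no bracket -> illegal
(4,6): no bracket -> illegal
(5,1): flips 1 -> legal
(5,2): no bracket -> illegal
(5,4): no bracket -> illegal
(5,5): flips 1 -> legal
(5,6): no bracket -> illegal

Answer: (3,1) (3,5) (5,1) (5,5)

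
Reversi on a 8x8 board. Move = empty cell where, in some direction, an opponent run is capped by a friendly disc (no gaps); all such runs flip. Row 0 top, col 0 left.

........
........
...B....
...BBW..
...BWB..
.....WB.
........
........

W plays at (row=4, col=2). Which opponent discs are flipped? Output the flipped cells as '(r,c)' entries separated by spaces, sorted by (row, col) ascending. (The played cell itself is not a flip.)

Answer: (4,3)

Derivation:
Dir NW: first cell '.' (not opp) -> no flip
Dir N: first cell '.' (not opp) -> no flip
Dir NE: opp run (3,3), next='.' -> no flip
Dir W: first cell '.' (not opp) -> no flip
Dir E: opp run (4,3) capped by W -> flip
Dir SW: first cell '.' (not opp) -> no flip
Dir S: first cell '.' (not opp) -> no flip
Dir SE: first cell '.' (not opp) -> no flip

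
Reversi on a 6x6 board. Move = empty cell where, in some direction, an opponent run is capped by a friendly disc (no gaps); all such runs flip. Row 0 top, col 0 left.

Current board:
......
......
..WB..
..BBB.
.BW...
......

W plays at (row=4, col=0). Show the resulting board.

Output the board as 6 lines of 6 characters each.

Answer: ......
......
..WB..
..BBB.
WWW...
......

Derivation:
Place W at (4,0); scan 8 dirs for brackets.
Dir NW: edge -> no flip
Dir N: first cell '.' (not opp) -> no flip
Dir NE: first cell '.' (not opp) -> no flip
Dir W: edge -> no flip
Dir E: opp run (4,1) capped by W -> flip
Dir SW: edge -> no flip
Dir S: first cell '.' (not opp) -> no flip
Dir SE: first cell '.' (not opp) -> no flip
All flips: (4,1)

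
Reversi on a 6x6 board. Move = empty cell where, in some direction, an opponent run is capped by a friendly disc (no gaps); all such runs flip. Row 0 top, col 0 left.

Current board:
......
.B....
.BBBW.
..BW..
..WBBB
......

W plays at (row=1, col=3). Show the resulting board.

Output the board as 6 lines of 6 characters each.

Answer: ......
.B.W..
.BBWW.
..BW..
..WBBB
......

Derivation:
Place W at (1,3); scan 8 dirs for brackets.
Dir NW: first cell '.' (not opp) -> no flip
Dir N: first cell '.' (not opp) -> no flip
Dir NE: first cell '.' (not opp) -> no flip
Dir W: first cell '.' (not opp) -> no flip
Dir E: first cell '.' (not opp) -> no flip
Dir SW: opp run (2,2), next='.' -> no flip
Dir S: opp run (2,3) capped by W -> flip
Dir SE: first cell 'W' (not opp) -> no flip
All flips: (2,3)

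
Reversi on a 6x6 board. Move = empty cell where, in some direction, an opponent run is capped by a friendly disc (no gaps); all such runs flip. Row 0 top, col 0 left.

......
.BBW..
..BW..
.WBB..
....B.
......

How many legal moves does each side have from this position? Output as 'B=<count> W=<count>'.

Answer: B=7 W=6

Derivation:
-- B to move --
(0,2): no bracket -> illegal
(0,3): flips 2 -> legal
(0,4): flips 1 -> legal
(1,4): flips 2 -> legal
(2,0): no bracket -> illegal
(2,1): no bracket -> illegal
(2,4): flips 1 -> legal
(3,0): flips 1 -> legal
(3,4): flips 1 -> legal
(4,0): flips 1 -> legal
(4,1): no bracket -> illegal
(4,2): no bracket -> illegal
B mobility = 7
-- W to move --
(0,0): no bracket -> illegal
(0,1): flips 1 -> legal
(0,2): no bracket -> illegal
(0,3): no bracket -> illegal
(1,0): flips 2 -> legal
(2,0): no bracket -> illegal
(2,1): flips 1 -> legal
(2,4): no bracket -> illegal
(3,4): flips 2 -> legal
(3,5): no bracket -> illegal
(4,1): flips 1 -> legal
(4,2): no bracket -> illegal
(4,3): flips 1 -> legal
(4,5): no bracket -> illegal
(5,3): no bracket -> illegal
(5,4): no bracket -> illegal
(5,5): no bracket -> illegal
W mobility = 6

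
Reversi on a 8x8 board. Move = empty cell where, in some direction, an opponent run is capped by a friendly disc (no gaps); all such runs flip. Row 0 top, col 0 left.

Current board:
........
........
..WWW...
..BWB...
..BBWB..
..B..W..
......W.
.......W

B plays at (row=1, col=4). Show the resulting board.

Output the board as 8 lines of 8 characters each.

Place B at (1,4); scan 8 dirs for brackets.
Dir NW: first cell '.' (not opp) -> no flip
Dir N: first cell '.' (not opp) -> no flip
Dir NE: first cell '.' (not opp) -> no flip
Dir W: first cell '.' (not opp) -> no flip
Dir E: first cell '.' (not opp) -> no flip
Dir SW: opp run (2,3) capped by B -> flip
Dir S: opp run (2,4) capped by B -> flip
Dir SE: first cell '.' (not opp) -> no flip
All flips: (2,3) (2,4)

Answer: ........
....B...
..WBB...
..BWB...
..BBWB..
..B..W..
......W.
.......W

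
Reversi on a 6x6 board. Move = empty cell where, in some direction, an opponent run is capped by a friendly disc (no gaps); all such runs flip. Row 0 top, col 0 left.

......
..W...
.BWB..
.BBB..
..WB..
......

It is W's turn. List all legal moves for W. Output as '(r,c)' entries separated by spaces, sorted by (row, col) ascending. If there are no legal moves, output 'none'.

Answer: (2,0) (2,4) (3,0) (3,4) (4,0) (4,4)

Derivation:
(1,0): no bracket -> illegal
(1,1): no bracket -> illegal
(1,3): no bracket -> illegal
(1,4): no bracket -> illegal
(2,0): flips 2 -> legal
(2,4): flips 2 -> legal
(3,0): flips 1 -> legal
(3,4): flips 1 -> legal
(4,0): flips 1 -> legal
(4,1): no bracket -> illegal
(4,4): flips 2 -> legal
(5,2): no bracket -> illegal
(5,3): no bracket -> illegal
(5,4): no bracket -> illegal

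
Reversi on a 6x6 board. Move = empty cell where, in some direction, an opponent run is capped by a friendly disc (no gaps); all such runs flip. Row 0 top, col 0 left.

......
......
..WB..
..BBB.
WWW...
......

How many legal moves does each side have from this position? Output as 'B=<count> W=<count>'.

Answer: B=6 W=3

Derivation:
-- B to move --
(1,1): flips 1 -> legal
(1,2): flips 1 -> legal
(1,3): no bracket -> illegal
(2,1): flips 1 -> legal
(3,0): no bracket -> illegal
(3,1): no bracket -> illegal
(4,3): no bracket -> illegal
(5,0): flips 1 -> legal
(5,1): flips 1 -> legal
(5,2): flips 1 -> legal
(5,3): no bracket -> illegal
B mobility = 6
-- W to move --
(1,2): no bracket -> illegal
(1,3): no bracket -> illegal
(1,4): flips 2 -> legal
(2,1): no bracket -> illegal
(2,4): flips 2 -> legal
(2,5): no bracket -> illegal
(3,1): no bracket -> illegal
(3,5): no bracket -> illegal
(4,3): no bracket -> illegal
(4,4): flips 1 -> legal
(4,5): no bracket -> illegal
W mobility = 3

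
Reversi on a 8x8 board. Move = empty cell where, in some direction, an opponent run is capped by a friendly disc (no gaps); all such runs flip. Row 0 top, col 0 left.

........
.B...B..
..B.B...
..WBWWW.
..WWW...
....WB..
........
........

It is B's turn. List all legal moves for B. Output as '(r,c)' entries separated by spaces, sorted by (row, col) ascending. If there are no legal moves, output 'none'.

(2,1): no bracket -> illegal
(2,3): no bracket -> illegal
(2,5): no bracket -> illegal
(2,6): no bracket -> illegal
(2,7): no bracket -> illegal
(3,1): flips 1 -> legal
(3,7): flips 3 -> legal
(4,1): no bracket -> illegal
(4,5): no bracket -> illegal
(4,6): flips 1 -> legal
(4,7): no bracket -> illegal
(5,1): flips 1 -> legal
(5,2): flips 2 -> legal
(5,3): flips 2 -> legal
(6,3): no bracket -> illegal
(6,4): flips 3 -> legal
(6,5): no bracket -> illegal

Answer: (3,1) (3,7) (4,6) (5,1) (5,2) (5,3) (6,4)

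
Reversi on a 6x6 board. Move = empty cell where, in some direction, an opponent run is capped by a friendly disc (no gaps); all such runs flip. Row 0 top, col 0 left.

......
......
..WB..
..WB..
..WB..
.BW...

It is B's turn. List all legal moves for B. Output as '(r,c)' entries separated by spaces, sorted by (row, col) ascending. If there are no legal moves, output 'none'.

Answer: (1,1) (2,1) (3,1) (4,1) (5,3)

Derivation:
(1,1): flips 1 -> legal
(1,2): no bracket -> illegal
(1,3): no bracket -> illegal
(2,1): flips 2 -> legal
(3,1): flips 1 -> legal
(4,1): flips 2 -> legal
(5,3): flips 1 -> legal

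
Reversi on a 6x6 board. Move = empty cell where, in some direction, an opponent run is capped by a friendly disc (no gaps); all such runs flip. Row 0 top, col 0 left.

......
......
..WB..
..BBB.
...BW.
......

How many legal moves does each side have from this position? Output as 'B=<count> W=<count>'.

Answer: B=6 W=2

Derivation:
-- B to move --
(1,1): flips 1 -> legal
(1,2): flips 1 -> legal
(1,3): no bracket -> illegal
(2,1): flips 1 -> legal
(3,1): no bracket -> illegal
(3,5): no bracket -> illegal
(4,5): flips 1 -> legal
(5,3): no bracket -> illegal
(5,4): flips 1 -> legal
(5,5): flips 1 -> legal
B mobility = 6
-- W to move --
(1,2): no bracket -> illegal
(1,3): no bracket -> illegal
(1,4): no bracket -> illegal
(2,1): no bracket -> illegal
(2,4): flips 2 -> legal
(2,5): no bracket -> illegal
(3,1): no bracket -> illegal
(3,5): no bracket -> illegal
(4,1): no bracket -> illegal
(4,2): flips 2 -> legal
(4,5): no bracket -> illegal
(5,2): no bracket -> illegal
(5,3): no bracket -> illegal
(5,4): no bracket -> illegal
W mobility = 2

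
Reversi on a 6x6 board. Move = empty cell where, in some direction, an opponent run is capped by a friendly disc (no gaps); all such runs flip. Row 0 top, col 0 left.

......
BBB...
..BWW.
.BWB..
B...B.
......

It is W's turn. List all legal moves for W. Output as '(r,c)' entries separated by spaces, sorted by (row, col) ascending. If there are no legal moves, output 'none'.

Answer: (0,1) (0,2) (2,1) (3,0) (3,4) (4,2) (4,3)

Derivation:
(0,0): no bracket -> illegal
(0,1): flips 1 -> legal
(0,2): flips 2 -> legal
(0,3): no bracket -> illegal
(1,3): no bracket -> illegal
(2,0): no bracket -> illegal
(2,1): flips 1 -> legal
(3,0): flips 1 -> legal
(3,4): flips 1 -> legal
(3,5): no bracket -> illegal
(4,1): no bracket -> illegal
(4,2): flips 1 -> legal
(4,3): flips 1 -> legal
(4,5): no bracket -> illegal
(5,0): no bracket -> illegal
(5,1): no bracket -> illegal
(5,3): no bracket -> illegal
(5,4): no bracket -> illegal
(5,5): no bracket -> illegal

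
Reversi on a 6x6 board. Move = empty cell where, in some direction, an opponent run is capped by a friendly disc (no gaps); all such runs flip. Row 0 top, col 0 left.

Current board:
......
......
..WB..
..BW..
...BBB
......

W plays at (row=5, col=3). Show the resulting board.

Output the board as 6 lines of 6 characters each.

Place W at (5,3); scan 8 dirs for brackets.
Dir NW: first cell '.' (not opp) -> no flip
Dir N: opp run (4,3) capped by W -> flip
Dir NE: opp run (4,4), next='.' -> no flip
Dir W: first cell '.' (not opp) -> no flip
Dir E: first cell '.' (not opp) -> no flip
Dir SW: edge -> no flip
Dir S: edge -> no flip
Dir SE: edge -> no flip
All flips: (4,3)

Answer: ......
......
..WB..
..BW..
...WBB
...W..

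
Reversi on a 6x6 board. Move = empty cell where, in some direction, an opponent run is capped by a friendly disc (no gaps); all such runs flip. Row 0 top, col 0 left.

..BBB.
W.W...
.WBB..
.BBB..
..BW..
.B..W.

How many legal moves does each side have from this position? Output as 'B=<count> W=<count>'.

-- B to move --
(0,0): no bracket -> illegal
(0,1): flips 1 -> legal
(1,1): flips 1 -> legal
(1,3): no bracket -> illegal
(2,0): flips 1 -> legal
(3,0): flips 2 -> legal
(3,4): no bracket -> illegal
(4,4): flips 1 -> legal
(4,5): no bracket -> illegal
(5,2): no bracket -> illegal
(5,3): flips 1 -> legal
(5,5): no bracket -> illegal
B mobility = 6
-- W to move --
(0,1): no bracket -> illegal
(0,5): no bracket -> illegal
(1,1): no bracket -> illegal
(1,3): flips 2 -> legal
(1,4): no bracket -> illegal
(1,5): no bracket -> illegal
(2,0): no bracket -> illegal
(2,4): flips 2 -> legal
(3,0): no bracket -> illegal
(3,4): flips 1 -> legal
(4,0): no bracket -> illegal
(4,1): flips 2 -> legal
(4,4): no bracket -> illegal
(5,0): no bracket -> illegal
(5,2): flips 3 -> legal
(5,3): no bracket -> illegal
W mobility = 5

Answer: B=6 W=5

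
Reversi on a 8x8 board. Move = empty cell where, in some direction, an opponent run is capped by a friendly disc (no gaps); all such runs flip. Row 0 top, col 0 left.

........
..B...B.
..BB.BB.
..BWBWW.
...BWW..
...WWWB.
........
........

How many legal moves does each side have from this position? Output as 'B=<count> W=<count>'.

Answer: B=9 W=13

Derivation:
-- B to move --
(2,4): no bracket -> illegal
(2,7): no bracket -> illegal
(3,7): flips 2 -> legal
(4,2): no bracket -> illegal
(4,6): flips 3 -> legal
(4,7): flips 1 -> legal
(5,2): flips 3 -> legal
(6,2): flips 3 -> legal
(6,3): flips 1 -> legal
(6,4): flips 2 -> legal
(6,5): flips 4 -> legal
(6,6): flips 3 -> legal
B mobility = 9
-- W to move --
(0,1): flips 3 -> legal
(0,2): no bracket -> illegal
(0,3): no bracket -> illegal
(0,5): no bracket -> illegal
(0,6): flips 2 -> legal
(0,7): no bracket -> illegal
(1,1): flips 1 -> legal
(1,3): flips 1 -> legal
(1,4): flips 1 -> legal
(1,5): flips 1 -> legal
(1,7): flips 1 -> legal
(2,1): flips 2 -> legal
(2,4): flips 1 -> legal
(2,7): no bracket -> illegal
(3,1): flips 1 -> legal
(3,7): no bracket -> illegal
(4,1): no bracket -> illegal
(4,2): flips 1 -> legal
(4,6): no bracket -> illegal
(4,7): no bracket -> illegal
(5,2): no bracket -> illegal
(5,7): flips 1 -> legal
(6,5): no bracket -> illegal
(6,6): no bracket -> illegal
(6,7): flips 1 -> legal
W mobility = 13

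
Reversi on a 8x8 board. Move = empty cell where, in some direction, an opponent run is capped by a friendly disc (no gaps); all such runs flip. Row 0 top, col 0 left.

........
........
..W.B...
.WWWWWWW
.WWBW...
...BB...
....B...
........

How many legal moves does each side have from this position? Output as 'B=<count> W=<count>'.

-- B to move --
(1,1): no bracket -> illegal
(1,2): no bracket -> illegal
(1,3): no bracket -> illegal
(2,0): flips 2 -> legal
(2,1): flips 1 -> legal
(2,3): flips 1 -> legal
(2,5): flips 1 -> legal
(2,6): flips 2 -> legal
(2,7): no bracket -> illegal
(3,0): no bracket -> illegal
(4,0): flips 2 -> legal
(4,5): flips 1 -> legal
(4,6): flips 1 -> legal
(4,7): no bracket -> illegal
(5,0): no bracket -> illegal
(5,1): flips 2 -> legal
(5,2): no bracket -> illegal
(5,5): no bracket -> illegal
B mobility = 9
-- W to move --
(1,3): flips 1 -> legal
(1,4): flips 1 -> legal
(1,5): flips 1 -> legal
(2,3): no bracket -> illegal
(2,5): no bracket -> illegal
(4,5): no bracket -> illegal
(5,2): flips 1 -> legal
(5,5): no bracket -> illegal
(6,2): flips 1 -> legal
(6,3): flips 2 -> legal
(6,5): flips 2 -> legal
(7,3): no bracket -> illegal
(7,4): flips 2 -> legal
(7,5): flips 2 -> legal
W mobility = 9

Answer: B=9 W=9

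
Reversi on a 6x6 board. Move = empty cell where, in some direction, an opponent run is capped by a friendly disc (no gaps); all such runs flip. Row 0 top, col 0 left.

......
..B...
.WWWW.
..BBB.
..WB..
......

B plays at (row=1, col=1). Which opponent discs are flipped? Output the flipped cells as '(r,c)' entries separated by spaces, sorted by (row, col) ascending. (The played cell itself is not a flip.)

Dir NW: first cell '.' (not opp) -> no flip
Dir N: first cell '.' (not opp) -> no flip
Dir NE: first cell '.' (not opp) -> no flip
Dir W: first cell '.' (not opp) -> no flip
Dir E: first cell 'B' (not opp) -> no flip
Dir SW: first cell '.' (not opp) -> no flip
Dir S: opp run (2,1), next='.' -> no flip
Dir SE: opp run (2,2) capped by B -> flip

Answer: (2,2)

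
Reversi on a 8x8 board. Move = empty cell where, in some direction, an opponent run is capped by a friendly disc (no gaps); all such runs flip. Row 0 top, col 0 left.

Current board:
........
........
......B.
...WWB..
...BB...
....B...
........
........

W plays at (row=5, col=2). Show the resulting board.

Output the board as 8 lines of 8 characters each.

Answer: ........
........
......B.
...WWB..
...WB...
..W.B...
........
........

Derivation:
Place W at (5,2); scan 8 dirs for brackets.
Dir NW: first cell '.' (not opp) -> no flip
Dir N: first cell '.' (not opp) -> no flip
Dir NE: opp run (4,3) capped by W -> flip
Dir W: first cell '.' (not opp) -> no flip
Dir E: first cell '.' (not opp) -> no flip
Dir SW: first cell '.' (not opp) -> no flip
Dir S: first cell '.' (not opp) -> no flip
Dir SE: first cell '.' (not opp) -> no flip
All flips: (4,3)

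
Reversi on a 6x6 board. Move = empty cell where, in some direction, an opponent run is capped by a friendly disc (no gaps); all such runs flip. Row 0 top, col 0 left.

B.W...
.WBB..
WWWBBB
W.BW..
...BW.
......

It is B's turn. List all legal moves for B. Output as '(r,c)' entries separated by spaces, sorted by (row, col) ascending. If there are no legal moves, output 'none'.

Answer: (1,0) (3,1) (3,4) (4,2) (4,5) (5,5)

Derivation:
(0,1): no bracket -> illegal
(0,3): no bracket -> illegal
(1,0): flips 2 -> legal
(3,1): flips 1 -> legal
(3,4): flips 1 -> legal
(3,5): no bracket -> illegal
(4,0): no bracket -> illegal
(4,1): no bracket -> illegal
(4,2): flips 1 -> legal
(4,5): flips 1 -> legal
(5,3): no bracket -> illegal
(5,4): no bracket -> illegal
(5,5): flips 4 -> legal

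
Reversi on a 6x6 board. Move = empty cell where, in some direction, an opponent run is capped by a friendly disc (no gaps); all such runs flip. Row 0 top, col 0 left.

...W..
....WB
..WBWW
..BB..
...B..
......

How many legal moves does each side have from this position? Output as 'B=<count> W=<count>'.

Answer: B=6 W=4

Derivation:
-- B to move --
(0,2): no bracket -> illegal
(0,4): no bracket -> illegal
(0,5): flips 1 -> legal
(1,1): flips 1 -> legal
(1,2): flips 1 -> legal
(1,3): flips 1 -> legal
(2,1): flips 1 -> legal
(3,1): no bracket -> illegal
(3,4): no bracket -> illegal
(3,5): flips 1 -> legal
B mobility = 6
-- W to move --
(0,4): no bracket -> illegal
(0,5): flips 1 -> legal
(1,2): no bracket -> illegal
(1,3): no bracket -> illegal
(2,1): no bracket -> illegal
(3,1): no bracket -> illegal
(3,4): no bracket -> illegal
(4,1): flips 2 -> legal
(4,2): flips 2 -> legal
(4,4): flips 1 -> legal
(5,2): no bracket -> illegal
(5,3): no bracket -> illegal
(5,4): no bracket -> illegal
W mobility = 4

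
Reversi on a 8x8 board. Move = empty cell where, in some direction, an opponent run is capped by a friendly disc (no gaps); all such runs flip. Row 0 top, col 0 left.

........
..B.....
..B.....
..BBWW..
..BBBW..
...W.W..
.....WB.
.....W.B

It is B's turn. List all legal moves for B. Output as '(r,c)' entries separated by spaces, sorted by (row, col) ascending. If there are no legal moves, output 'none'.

(2,3): no bracket -> illegal
(2,4): flips 1 -> legal
(2,5): flips 1 -> legal
(2,6): flips 1 -> legal
(3,6): flips 2 -> legal
(4,6): flips 1 -> legal
(5,2): no bracket -> illegal
(5,4): no bracket -> illegal
(5,6): no bracket -> illegal
(6,2): flips 1 -> legal
(6,3): flips 1 -> legal
(6,4): flips 2 -> legal
(7,4): no bracket -> illegal
(7,6): no bracket -> illegal

Answer: (2,4) (2,5) (2,6) (3,6) (4,6) (6,2) (6,3) (6,4)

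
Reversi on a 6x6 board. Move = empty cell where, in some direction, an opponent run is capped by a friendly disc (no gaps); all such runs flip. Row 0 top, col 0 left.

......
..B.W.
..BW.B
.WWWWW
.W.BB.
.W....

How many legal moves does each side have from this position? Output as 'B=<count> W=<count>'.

-- B to move --
(0,3): flips 1 -> legal
(0,4): no bracket -> illegal
(0,5): no bracket -> illegal
(1,3): flips 2 -> legal
(1,5): no bracket -> illegal
(2,0): no bracket -> illegal
(2,1): flips 1 -> legal
(2,4): flips 2 -> legal
(3,0): no bracket -> illegal
(4,0): flips 1 -> legal
(4,2): flips 1 -> legal
(4,5): flips 3 -> legal
(5,0): no bracket -> illegal
(5,2): no bracket -> illegal
B mobility = 7
-- W to move --
(0,1): flips 1 -> legal
(0,2): flips 2 -> legal
(0,3): no bracket -> illegal
(1,1): flips 1 -> legal
(1,3): flips 1 -> legal
(1,5): flips 1 -> legal
(2,1): flips 1 -> legal
(2,4): no bracket -> illegal
(4,2): no bracket -> illegal
(4,5): no bracket -> illegal
(5,2): flips 1 -> legal
(5,3): flips 2 -> legal
(5,4): flips 2 -> legal
(5,5): flips 1 -> legal
W mobility = 10

Answer: B=7 W=10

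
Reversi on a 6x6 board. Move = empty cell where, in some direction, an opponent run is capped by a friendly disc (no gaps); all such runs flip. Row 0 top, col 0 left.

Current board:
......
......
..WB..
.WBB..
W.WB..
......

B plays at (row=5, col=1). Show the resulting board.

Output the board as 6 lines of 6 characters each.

Answer: ......
......
..WB..
.WBB..
W.BB..
.B....

Derivation:
Place B at (5,1); scan 8 dirs for brackets.
Dir NW: opp run (4,0), next=edge -> no flip
Dir N: first cell '.' (not opp) -> no flip
Dir NE: opp run (4,2) capped by B -> flip
Dir W: first cell '.' (not opp) -> no flip
Dir E: first cell '.' (not opp) -> no flip
Dir SW: edge -> no flip
Dir S: edge -> no flip
Dir SE: edge -> no flip
All flips: (4,2)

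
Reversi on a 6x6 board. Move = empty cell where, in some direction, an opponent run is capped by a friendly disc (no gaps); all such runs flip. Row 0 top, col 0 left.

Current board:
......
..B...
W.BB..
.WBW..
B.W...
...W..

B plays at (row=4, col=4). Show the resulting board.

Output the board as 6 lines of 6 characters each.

Answer: ......
..B...
W.BB..
.WBB..
B.W.B.
...W..

Derivation:
Place B at (4,4); scan 8 dirs for brackets.
Dir NW: opp run (3,3) capped by B -> flip
Dir N: first cell '.' (not opp) -> no flip
Dir NE: first cell '.' (not opp) -> no flip
Dir W: first cell '.' (not opp) -> no flip
Dir E: first cell '.' (not opp) -> no flip
Dir SW: opp run (5,3), next=edge -> no flip
Dir S: first cell '.' (not opp) -> no flip
Dir SE: first cell '.' (not opp) -> no flip
All flips: (3,3)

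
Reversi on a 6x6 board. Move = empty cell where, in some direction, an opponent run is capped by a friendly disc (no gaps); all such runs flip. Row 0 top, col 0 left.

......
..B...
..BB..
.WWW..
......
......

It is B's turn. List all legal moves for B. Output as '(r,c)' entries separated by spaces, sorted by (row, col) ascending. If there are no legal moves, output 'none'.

Answer: (4,0) (4,1) (4,2) (4,3) (4,4)

Derivation:
(2,0): no bracket -> illegal
(2,1): no bracket -> illegal
(2,4): no bracket -> illegal
(3,0): no bracket -> illegal
(3,4): no bracket -> illegal
(4,0): flips 1 -> legal
(4,1): flips 1 -> legal
(4,2): flips 1 -> legal
(4,3): flips 1 -> legal
(4,4): flips 1 -> legal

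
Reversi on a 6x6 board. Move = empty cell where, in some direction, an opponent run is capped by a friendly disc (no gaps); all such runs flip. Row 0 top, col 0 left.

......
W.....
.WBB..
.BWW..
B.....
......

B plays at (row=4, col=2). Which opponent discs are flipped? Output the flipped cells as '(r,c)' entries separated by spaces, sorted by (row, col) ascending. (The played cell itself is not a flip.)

Dir NW: first cell 'B' (not opp) -> no flip
Dir N: opp run (3,2) capped by B -> flip
Dir NE: opp run (3,3), next='.' -> no flip
Dir W: first cell '.' (not opp) -> no flip
Dir E: first cell '.' (not opp) -> no flip
Dir SW: first cell '.' (not opp) -> no flip
Dir S: first cell '.' (not opp) -> no flip
Dir SE: first cell '.' (not opp) -> no flip

Answer: (3,2)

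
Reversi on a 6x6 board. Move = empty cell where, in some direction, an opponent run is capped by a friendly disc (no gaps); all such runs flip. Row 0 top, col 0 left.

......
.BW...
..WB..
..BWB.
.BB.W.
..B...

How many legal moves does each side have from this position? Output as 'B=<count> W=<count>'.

-- B to move --
(0,1): flips 1 -> legal
(0,2): flips 2 -> legal
(0,3): no bracket -> illegal
(1,3): flips 1 -> legal
(2,1): flips 1 -> legal
(2,4): flips 1 -> legal
(3,1): no bracket -> illegal
(3,5): no bracket -> illegal
(4,3): flips 1 -> legal
(4,5): no bracket -> illegal
(5,3): no bracket -> illegal
(5,4): flips 1 -> legal
(5,5): flips 3 -> legal
B mobility = 8
-- W to move --
(0,0): flips 1 -> legal
(0,1): no bracket -> illegal
(0,2): no bracket -> illegal
(1,0): flips 1 -> legal
(1,3): flips 1 -> legal
(1,4): no bracket -> illegal
(2,0): no bracket -> illegal
(2,1): no bracket -> illegal
(2,4): flips 2 -> legal
(2,5): no bracket -> illegal
(3,0): no bracket -> illegal
(3,1): flips 1 -> legal
(3,5): flips 1 -> legal
(4,0): no bracket -> illegal
(4,3): no bracket -> illegal
(4,5): flips 2 -> legal
(5,0): no bracket -> illegal
(5,1): flips 1 -> legal
(5,3): no bracket -> illegal
W mobility = 8

Answer: B=8 W=8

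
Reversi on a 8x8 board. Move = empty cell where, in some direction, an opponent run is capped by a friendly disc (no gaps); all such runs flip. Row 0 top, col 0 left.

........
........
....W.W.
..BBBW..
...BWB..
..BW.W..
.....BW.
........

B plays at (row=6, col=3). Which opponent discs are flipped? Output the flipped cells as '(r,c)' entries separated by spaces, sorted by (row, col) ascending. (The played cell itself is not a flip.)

Answer: (5,3)

Derivation:
Dir NW: first cell 'B' (not opp) -> no flip
Dir N: opp run (5,3) capped by B -> flip
Dir NE: first cell '.' (not opp) -> no flip
Dir W: first cell '.' (not opp) -> no flip
Dir E: first cell '.' (not opp) -> no flip
Dir SW: first cell '.' (not opp) -> no flip
Dir S: first cell '.' (not opp) -> no flip
Dir SE: first cell '.' (not opp) -> no flip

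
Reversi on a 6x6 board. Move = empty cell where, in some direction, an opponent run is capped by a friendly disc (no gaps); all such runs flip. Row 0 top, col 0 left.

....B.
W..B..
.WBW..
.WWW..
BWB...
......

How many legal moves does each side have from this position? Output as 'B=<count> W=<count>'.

-- B to move --
(0,0): no bracket -> illegal
(0,1): no bracket -> illegal
(1,1): no bracket -> illegal
(1,2): no bracket -> illegal
(1,4): no bracket -> illegal
(2,0): flips 2 -> legal
(2,4): flips 2 -> legal
(3,0): no bracket -> illegal
(3,4): no bracket -> illegal
(4,3): flips 2 -> legal
(4,4): flips 1 -> legal
(5,0): no bracket -> illegal
(5,1): no bracket -> illegal
(5,2): no bracket -> illegal
B mobility = 4
-- W to move --
(0,2): no bracket -> illegal
(0,3): flips 1 -> legal
(0,5): no bracket -> illegal
(1,1): flips 1 -> legal
(1,2): flips 1 -> legal
(1,4): no bracket -> illegal
(1,5): no bracket -> illegal
(2,4): no bracket -> illegal
(3,0): no bracket -> illegal
(4,3): flips 1 -> legal
(5,0): no bracket -> illegal
(5,1): flips 1 -> legal
(5,2): flips 1 -> legal
(5,3): flips 1 -> legal
W mobility = 7

Answer: B=4 W=7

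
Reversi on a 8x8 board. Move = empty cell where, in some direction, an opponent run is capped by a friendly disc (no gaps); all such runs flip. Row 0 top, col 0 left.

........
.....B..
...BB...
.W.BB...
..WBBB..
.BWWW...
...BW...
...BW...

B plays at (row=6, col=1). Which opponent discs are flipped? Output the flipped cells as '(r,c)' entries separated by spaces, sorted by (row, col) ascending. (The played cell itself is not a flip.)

Dir NW: first cell '.' (not opp) -> no flip
Dir N: first cell 'B' (not opp) -> no flip
Dir NE: opp run (5,2) capped by B -> flip
Dir W: first cell '.' (not opp) -> no flip
Dir E: first cell '.' (not opp) -> no flip
Dir SW: first cell '.' (not opp) -> no flip
Dir S: first cell '.' (not opp) -> no flip
Dir SE: first cell '.' (not opp) -> no flip

Answer: (5,2)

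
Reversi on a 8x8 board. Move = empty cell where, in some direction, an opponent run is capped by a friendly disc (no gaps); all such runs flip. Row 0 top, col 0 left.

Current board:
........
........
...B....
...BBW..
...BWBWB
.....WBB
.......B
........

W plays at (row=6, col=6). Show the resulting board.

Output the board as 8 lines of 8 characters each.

Place W at (6,6); scan 8 dirs for brackets.
Dir NW: first cell 'W' (not opp) -> no flip
Dir N: opp run (5,6) capped by W -> flip
Dir NE: opp run (5,7), next=edge -> no flip
Dir W: first cell '.' (not opp) -> no flip
Dir E: opp run (6,7), next=edge -> no flip
Dir SW: first cell '.' (not opp) -> no flip
Dir S: first cell '.' (not opp) -> no flip
Dir SE: first cell '.' (not opp) -> no flip
All flips: (5,6)

Answer: ........
........
...B....
...BBW..
...BWBWB
.....WWB
......WB
........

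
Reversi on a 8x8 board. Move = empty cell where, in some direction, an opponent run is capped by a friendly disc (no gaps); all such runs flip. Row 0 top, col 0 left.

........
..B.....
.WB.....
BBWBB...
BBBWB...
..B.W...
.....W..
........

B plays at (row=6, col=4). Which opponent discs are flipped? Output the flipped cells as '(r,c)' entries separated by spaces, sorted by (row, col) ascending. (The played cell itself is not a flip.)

Answer: (5,4)

Derivation:
Dir NW: first cell '.' (not opp) -> no flip
Dir N: opp run (5,4) capped by B -> flip
Dir NE: first cell '.' (not opp) -> no flip
Dir W: first cell '.' (not opp) -> no flip
Dir E: opp run (6,5), next='.' -> no flip
Dir SW: first cell '.' (not opp) -> no flip
Dir S: first cell '.' (not opp) -> no flip
Dir SE: first cell '.' (not opp) -> no flip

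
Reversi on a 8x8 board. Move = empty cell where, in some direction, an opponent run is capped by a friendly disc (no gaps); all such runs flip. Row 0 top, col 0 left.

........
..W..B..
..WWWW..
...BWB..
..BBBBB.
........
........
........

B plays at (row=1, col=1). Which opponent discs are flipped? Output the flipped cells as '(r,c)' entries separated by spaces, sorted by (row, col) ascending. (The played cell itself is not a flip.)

Answer: (2,2)

Derivation:
Dir NW: first cell '.' (not opp) -> no flip
Dir N: first cell '.' (not opp) -> no flip
Dir NE: first cell '.' (not opp) -> no flip
Dir W: first cell '.' (not opp) -> no flip
Dir E: opp run (1,2), next='.' -> no flip
Dir SW: first cell '.' (not opp) -> no flip
Dir S: first cell '.' (not opp) -> no flip
Dir SE: opp run (2,2) capped by B -> flip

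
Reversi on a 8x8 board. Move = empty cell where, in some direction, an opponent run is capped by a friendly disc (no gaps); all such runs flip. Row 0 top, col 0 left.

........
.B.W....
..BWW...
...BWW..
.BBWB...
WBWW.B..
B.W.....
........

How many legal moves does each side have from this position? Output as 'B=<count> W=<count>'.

-- B to move --
(0,2): no bracket -> illegal
(0,3): flips 2 -> legal
(0,4): flips 1 -> legal
(1,2): no bracket -> illegal
(1,4): flips 2 -> legal
(1,5): flips 1 -> legal
(2,5): flips 2 -> legal
(2,6): flips 1 -> legal
(3,2): no bracket -> illegal
(3,6): flips 2 -> legal
(4,0): flips 1 -> legal
(4,5): no bracket -> illegal
(4,6): no bracket -> illegal
(5,4): flips 2 -> legal
(6,1): no bracket -> illegal
(6,3): flips 3 -> legal
(6,4): flips 1 -> legal
(7,1): flips 2 -> legal
(7,2): flips 2 -> legal
(7,3): flips 1 -> legal
B mobility = 14
-- W to move --
(0,0): no bracket -> illegal
(0,1): no bracket -> illegal
(0,2): no bracket -> illegal
(1,0): no bracket -> illegal
(1,2): no bracket -> illegal
(2,0): no bracket -> illegal
(2,1): flips 1 -> legal
(3,0): flips 1 -> legal
(3,1): flips 2 -> legal
(3,2): flips 3 -> legal
(4,0): flips 3 -> legal
(4,5): flips 1 -> legal
(4,6): no bracket -> illegal
(5,4): flips 1 -> legal
(5,6): no bracket -> illegal
(6,1): no bracket -> illegal
(6,4): no bracket -> illegal
(6,5): no bracket -> illegal
(6,6): no bracket -> illegal
(7,0): flips 1 -> legal
(7,1): no bracket -> illegal
W mobility = 8

Answer: B=14 W=8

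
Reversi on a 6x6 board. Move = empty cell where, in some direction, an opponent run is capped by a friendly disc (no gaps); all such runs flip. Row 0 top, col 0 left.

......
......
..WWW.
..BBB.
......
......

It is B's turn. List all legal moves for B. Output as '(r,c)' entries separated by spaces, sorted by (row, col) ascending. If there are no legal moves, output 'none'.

(1,1): flips 1 -> legal
(1,2): flips 2 -> legal
(1,3): flips 1 -> legal
(1,4): flips 2 -> legal
(1,5): flips 1 -> legal
(2,1): no bracket -> illegal
(2,5): no bracket -> illegal
(3,1): no bracket -> illegal
(3,5): no bracket -> illegal

Answer: (1,1) (1,2) (1,3) (1,4) (1,5)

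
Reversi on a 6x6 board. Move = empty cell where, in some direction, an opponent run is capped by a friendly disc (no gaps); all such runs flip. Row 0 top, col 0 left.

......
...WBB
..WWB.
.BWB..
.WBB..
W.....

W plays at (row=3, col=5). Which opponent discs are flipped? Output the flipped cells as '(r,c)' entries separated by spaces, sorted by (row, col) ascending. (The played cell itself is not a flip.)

Dir NW: opp run (2,4) capped by W -> flip
Dir N: first cell '.' (not opp) -> no flip
Dir NE: edge -> no flip
Dir W: first cell '.' (not opp) -> no flip
Dir E: edge -> no flip
Dir SW: first cell '.' (not opp) -> no flip
Dir S: first cell '.' (not opp) -> no flip
Dir SE: edge -> no flip

Answer: (2,4)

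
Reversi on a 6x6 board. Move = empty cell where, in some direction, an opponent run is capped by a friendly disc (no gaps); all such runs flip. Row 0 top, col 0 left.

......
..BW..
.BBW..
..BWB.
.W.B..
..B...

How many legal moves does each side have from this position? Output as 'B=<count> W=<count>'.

Answer: B=7 W=7

Derivation:
-- B to move --
(0,2): no bracket -> illegal
(0,3): flips 3 -> legal
(0,4): flips 1 -> legal
(1,4): flips 2 -> legal
(2,4): flips 1 -> legal
(3,0): flips 1 -> legal
(3,1): no bracket -> illegal
(4,0): no bracket -> illegal
(4,2): no bracket -> illegal
(4,4): flips 1 -> legal
(5,0): flips 1 -> legal
(5,1): no bracket -> illegal
B mobility = 7
-- W to move --
(0,1): flips 1 -> legal
(0,2): no bracket -> illegal
(0,3): no bracket -> illegal
(1,0): no bracket -> illegal
(1,1): flips 2 -> legal
(2,0): flips 2 -> legal
(2,4): no bracket -> illegal
(2,5): no bracket -> illegal
(3,0): no bracket -> illegal
(3,1): flips 2 -> legal
(3,5): flips 1 -> legal
(4,2): no bracket -> illegal
(4,4): no bracket -> illegal
(4,5): flips 1 -> legal
(5,1): no bracket -> illegal
(5,3): flips 1 -> legal
(5,4): no bracket -> illegal
W mobility = 7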